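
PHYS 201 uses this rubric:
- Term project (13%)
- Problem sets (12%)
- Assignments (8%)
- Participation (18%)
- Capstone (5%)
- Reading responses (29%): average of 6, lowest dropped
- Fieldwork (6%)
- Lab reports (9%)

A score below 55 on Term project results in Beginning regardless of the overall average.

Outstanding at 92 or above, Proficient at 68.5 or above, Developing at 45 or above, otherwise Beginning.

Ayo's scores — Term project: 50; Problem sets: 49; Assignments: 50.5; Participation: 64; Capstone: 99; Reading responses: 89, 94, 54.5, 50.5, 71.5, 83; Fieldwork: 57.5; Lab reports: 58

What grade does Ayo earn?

Beginning

Reading responses: drop 50.5 → average of remaining 5 = 392/5 = 78.4
Term project score 50 < 55: minimum not met.
Weighted total:
  Term project 50 × 0.13 = 6.5
  Problem sets 49 × 0.12 = 5.88
  Assignments 50.5 × 0.08 = 4.04
  Participation 64 × 0.18 = 11.52
  Capstone 99 × 0.05 = 4.95
  Reading responses 78.4 × 0.29 = 22.736
  Fieldwork 57.5 × 0.06 = 3.45
  Lab reports 58 × 0.09 = 5.22
Sum = 64.296
Because the Term project minimum was not met, the result is Beginning.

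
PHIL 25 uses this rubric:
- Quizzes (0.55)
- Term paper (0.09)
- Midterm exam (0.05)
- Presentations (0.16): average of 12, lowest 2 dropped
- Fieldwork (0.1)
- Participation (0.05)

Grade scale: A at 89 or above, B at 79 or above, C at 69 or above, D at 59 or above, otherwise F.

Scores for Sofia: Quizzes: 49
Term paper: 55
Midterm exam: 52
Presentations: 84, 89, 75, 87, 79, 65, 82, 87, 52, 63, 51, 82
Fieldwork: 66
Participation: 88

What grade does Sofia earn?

F

Presentations: drop 51, 52 → average of remaining 10 = 793/10 = 79.3
Weighted total:
  Quizzes 49 × 0.55 = 26.95
  Term paper 55 × 0.09 = 4.95
  Midterm exam 52 × 0.05 = 2.6
  Presentations 79.3 × 0.16 = 12.688
  Fieldwork 66 × 0.1 = 6.6
  Participation 88 × 0.05 = 4.4
Sum = 58.188
58.188 < 59 → F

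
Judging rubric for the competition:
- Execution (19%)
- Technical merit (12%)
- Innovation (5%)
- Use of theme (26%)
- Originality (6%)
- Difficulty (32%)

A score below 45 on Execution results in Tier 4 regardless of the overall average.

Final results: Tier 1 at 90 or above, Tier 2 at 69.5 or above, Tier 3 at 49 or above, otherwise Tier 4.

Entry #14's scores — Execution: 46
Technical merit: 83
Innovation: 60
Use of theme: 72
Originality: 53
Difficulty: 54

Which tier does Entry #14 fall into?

Tier 3

Execution score 46 ≥ 45: minimum met.
Weighted total:
  Execution 46 × 0.19 = 8.74
  Technical merit 83 × 0.12 = 9.96
  Innovation 60 × 0.05 = 3
  Use of theme 72 × 0.26 = 18.72
  Originality 53 × 0.06 = 3.18
  Difficulty 54 × 0.32 = 17.28
Sum = 60.88
60.88 is ≥ 49 and < 69.5 → Tier 3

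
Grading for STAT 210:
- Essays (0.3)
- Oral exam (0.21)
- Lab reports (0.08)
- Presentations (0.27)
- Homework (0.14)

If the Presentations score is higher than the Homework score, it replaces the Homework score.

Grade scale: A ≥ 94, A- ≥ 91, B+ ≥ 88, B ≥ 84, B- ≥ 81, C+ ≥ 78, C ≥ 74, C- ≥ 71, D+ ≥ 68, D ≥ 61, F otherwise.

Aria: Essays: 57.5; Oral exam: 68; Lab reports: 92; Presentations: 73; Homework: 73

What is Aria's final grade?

Presentations (73) ≤ Homework (73), so Homework stays at 73.
Weighted total:
  Essays 57.5 × 0.3 = 17.25
  Oral exam 68 × 0.21 = 14.28
  Lab reports 92 × 0.08 = 7.36
  Presentations 73 × 0.27 = 19.71
  Homework 73 × 0.14 = 10.22
Sum = 68.82
68.82 is ≥ 68 and < 71 → D+

D+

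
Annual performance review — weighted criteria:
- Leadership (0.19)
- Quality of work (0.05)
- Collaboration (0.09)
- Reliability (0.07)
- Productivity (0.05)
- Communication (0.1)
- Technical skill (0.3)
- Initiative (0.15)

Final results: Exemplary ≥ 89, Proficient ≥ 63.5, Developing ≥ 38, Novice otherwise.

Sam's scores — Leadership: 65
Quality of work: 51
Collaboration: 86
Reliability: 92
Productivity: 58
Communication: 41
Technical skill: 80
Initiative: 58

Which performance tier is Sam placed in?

Proficient

Weighted total:
  Leadership 65 × 0.19 = 12.35
  Quality of work 51 × 0.05 = 2.55
  Collaboration 86 × 0.09 = 7.74
  Reliability 92 × 0.07 = 6.44
  Productivity 58 × 0.05 = 2.9
  Communication 41 × 0.1 = 4.1
  Technical skill 80 × 0.3 = 24
  Initiative 58 × 0.15 = 8.7
Sum = 68.78
68.78 is ≥ 63.5 and < 89 → Proficient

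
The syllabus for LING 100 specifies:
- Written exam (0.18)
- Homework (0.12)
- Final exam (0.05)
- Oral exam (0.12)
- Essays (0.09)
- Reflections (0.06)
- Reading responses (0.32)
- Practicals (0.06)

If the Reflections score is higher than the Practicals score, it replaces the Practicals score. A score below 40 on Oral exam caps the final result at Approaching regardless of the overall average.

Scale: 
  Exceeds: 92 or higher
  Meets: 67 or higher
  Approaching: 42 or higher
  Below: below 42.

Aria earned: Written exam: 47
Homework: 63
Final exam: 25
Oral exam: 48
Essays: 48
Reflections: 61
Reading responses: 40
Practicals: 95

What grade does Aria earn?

Reflections (61) ≤ Practicals (95), so Practicals stays at 95.
Oral exam score 48 ≥ 40: minimum met.
Weighted total:
  Written exam 47 × 0.18 = 8.46
  Homework 63 × 0.12 = 7.56
  Final exam 25 × 0.05 = 1.25
  Oral exam 48 × 0.12 = 5.76
  Essays 48 × 0.09 = 4.32
  Reflections 61 × 0.06 = 3.66
  Reading responses 40 × 0.32 = 12.8
  Practicals 95 × 0.06 = 5.7
Sum = 49.51
49.51 is ≥ 42 and < 67 → Approaching

Approaching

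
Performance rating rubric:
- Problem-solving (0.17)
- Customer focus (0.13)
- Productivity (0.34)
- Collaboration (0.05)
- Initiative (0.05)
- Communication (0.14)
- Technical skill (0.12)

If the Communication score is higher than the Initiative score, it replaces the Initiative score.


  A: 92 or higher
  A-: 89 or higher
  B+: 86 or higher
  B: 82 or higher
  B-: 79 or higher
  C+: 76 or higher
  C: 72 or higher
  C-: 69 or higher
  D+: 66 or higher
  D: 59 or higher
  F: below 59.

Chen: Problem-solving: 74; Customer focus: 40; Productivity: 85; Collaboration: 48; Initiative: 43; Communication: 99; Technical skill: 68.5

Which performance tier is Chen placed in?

C+

Communication (99) > Initiative (43), so Initiative counts as 99.
Weighted total:
  Problem-solving 74 × 0.17 = 12.58
  Customer focus 40 × 0.13 = 5.2
  Productivity 85 × 0.34 = 28.9
  Collaboration 48 × 0.05 = 2.4
  Initiative 99 × 0.05 = 4.95
  Communication 99 × 0.14 = 13.86
  Technical skill 68.5 × 0.12 = 8.22
Sum = 76.11
76.11 is ≥ 76 and < 79 → C+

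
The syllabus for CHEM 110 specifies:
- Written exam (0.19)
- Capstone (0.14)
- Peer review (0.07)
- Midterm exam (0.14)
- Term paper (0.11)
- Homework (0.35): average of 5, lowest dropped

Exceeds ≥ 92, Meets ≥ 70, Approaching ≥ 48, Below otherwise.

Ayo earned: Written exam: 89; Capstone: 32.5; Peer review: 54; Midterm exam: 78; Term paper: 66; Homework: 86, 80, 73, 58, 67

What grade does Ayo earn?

Homework: drop 58 → average of remaining 4 = 306/4 = 76.5
Weighted total:
  Written exam 89 × 0.19 = 16.91
  Capstone 32.5 × 0.14 = 4.55
  Peer review 54 × 0.07 = 3.78
  Midterm exam 78 × 0.14 = 10.92
  Term paper 66 × 0.11 = 7.26
  Homework 76.5 × 0.35 = 26.775
Sum = 70.195
70.195 is ≥ 70 and < 92 → Meets

Meets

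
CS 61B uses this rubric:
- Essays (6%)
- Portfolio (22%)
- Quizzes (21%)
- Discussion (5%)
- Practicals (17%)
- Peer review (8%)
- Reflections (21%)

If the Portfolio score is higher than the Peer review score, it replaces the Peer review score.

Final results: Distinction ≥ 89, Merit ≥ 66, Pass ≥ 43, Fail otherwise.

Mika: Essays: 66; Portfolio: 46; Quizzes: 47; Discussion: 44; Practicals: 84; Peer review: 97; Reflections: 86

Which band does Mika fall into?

Portfolio (46) ≤ Peer review (97), so Peer review stays at 97.
Weighted total:
  Essays 66 × 0.06 = 3.96
  Portfolio 46 × 0.22 = 10.12
  Quizzes 47 × 0.21 = 9.87
  Discussion 44 × 0.05 = 2.2
  Practicals 84 × 0.17 = 14.28
  Peer review 97 × 0.08 = 7.76
  Reflections 86 × 0.21 = 18.06
Sum = 66.25
66.25 is ≥ 66 and < 89 → Merit

Merit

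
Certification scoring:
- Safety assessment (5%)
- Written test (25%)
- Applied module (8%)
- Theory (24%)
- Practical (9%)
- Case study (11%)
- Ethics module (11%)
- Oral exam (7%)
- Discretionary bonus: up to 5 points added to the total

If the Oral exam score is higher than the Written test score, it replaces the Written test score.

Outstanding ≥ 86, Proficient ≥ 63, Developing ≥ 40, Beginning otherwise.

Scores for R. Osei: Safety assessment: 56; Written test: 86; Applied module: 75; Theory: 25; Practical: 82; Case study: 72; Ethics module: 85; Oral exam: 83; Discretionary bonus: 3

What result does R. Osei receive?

Proficient

Oral exam (83) ≤ Written test (86), so Written test stays at 86.
Weighted total:
  Safety assessment 56 × 0.05 = 2.8
  Written test 86 × 0.25 = 21.5
  Applied module 75 × 0.08 = 6
  Theory 25 × 0.24 = 6
  Practical 82 × 0.09 = 7.38
  Case study 72 × 0.11 = 7.92
  Ethics module 85 × 0.11 = 9.35
  Oral exam 83 × 0.07 = 5.81
Sum = 66.76
Discretionary bonus: 66.76 + 3 = 69.76
69.76 is ≥ 63 and < 86 → Proficient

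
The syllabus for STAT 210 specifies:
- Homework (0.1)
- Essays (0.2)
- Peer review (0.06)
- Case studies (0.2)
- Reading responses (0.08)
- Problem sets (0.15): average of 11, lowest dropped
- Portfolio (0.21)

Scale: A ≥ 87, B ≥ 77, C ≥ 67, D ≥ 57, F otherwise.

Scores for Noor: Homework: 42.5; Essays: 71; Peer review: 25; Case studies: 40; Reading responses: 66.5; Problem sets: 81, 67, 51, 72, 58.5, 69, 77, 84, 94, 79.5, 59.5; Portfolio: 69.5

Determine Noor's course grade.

Problem sets: drop 51 → average of remaining 10 = 741.5/10 = 74.15
Weighted total:
  Homework 42.5 × 0.1 = 4.25
  Essays 71 × 0.2 = 14.2
  Peer review 25 × 0.06 = 1.5
  Case studies 40 × 0.2 = 8
  Reading responses 66.5 × 0.08 = 5.32
  Problem sets 74.15 × 0.15 = 11.1225
  Portfolio 69.5 × 0.21 = 14.595
Sum = 58.9875
58.9875 is ≥ 57 and < 67 → D

D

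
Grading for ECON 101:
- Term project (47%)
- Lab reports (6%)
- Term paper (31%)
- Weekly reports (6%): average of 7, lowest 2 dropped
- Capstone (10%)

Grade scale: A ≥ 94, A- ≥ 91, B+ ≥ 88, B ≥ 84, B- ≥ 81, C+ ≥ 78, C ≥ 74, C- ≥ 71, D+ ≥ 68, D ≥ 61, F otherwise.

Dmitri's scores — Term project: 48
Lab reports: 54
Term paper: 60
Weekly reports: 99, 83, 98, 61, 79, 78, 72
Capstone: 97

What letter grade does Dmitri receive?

Weekly reports: drop 61, 72 → average of remaining 5 = 437/5 = 87.4
Weighted total:
  Term project 48 × 0.47 = 22.56
  Lab reports 54 × 0.06 = 3.24
  Term paper 60 × 0.31 = 18.6
  Weekly reports 87.4 × 0.06 = 5.244
  Capstone 97 × 0.1 = 9.7
Sum = 59.344
59.344 < 61 → F

F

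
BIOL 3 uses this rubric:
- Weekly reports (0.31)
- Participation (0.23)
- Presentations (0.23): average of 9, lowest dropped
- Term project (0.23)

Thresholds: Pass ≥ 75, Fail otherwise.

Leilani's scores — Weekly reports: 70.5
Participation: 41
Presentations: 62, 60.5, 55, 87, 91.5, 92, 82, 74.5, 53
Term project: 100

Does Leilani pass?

Presentations: drop 53 → average of remaining 8 = 604.5/8 = 75.5625
Weighted total:
  Weekly reports 70.5 × 0.31 = 21.855
  Participation 41 × 0.23 = 9.43
  Presentations 75.5625 × 0.23 = 17.379375
  Term project 100 × 0.23 = 23
Sum = 71.664375
71.664375 < 75 → Fail

Fail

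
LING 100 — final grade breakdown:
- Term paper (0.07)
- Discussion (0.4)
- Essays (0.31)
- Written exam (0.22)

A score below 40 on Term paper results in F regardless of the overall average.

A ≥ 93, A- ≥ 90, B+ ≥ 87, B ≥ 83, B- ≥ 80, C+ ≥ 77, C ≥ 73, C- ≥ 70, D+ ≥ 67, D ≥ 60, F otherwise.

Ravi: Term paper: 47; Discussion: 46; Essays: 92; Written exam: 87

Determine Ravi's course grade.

Term paper score 47 ≥ 40: minimum met.
Weighted total:
  Term paper 47 × 0.07 = 3.29
  Discussion 46 × 0.4 = 18.4
  Essays 92 × 0.31 = 28.52
  Written exam 87 × 0.22 = 19.14
Sum = 69.35
69.35 is ≥ 67 and < 70 → D+

D+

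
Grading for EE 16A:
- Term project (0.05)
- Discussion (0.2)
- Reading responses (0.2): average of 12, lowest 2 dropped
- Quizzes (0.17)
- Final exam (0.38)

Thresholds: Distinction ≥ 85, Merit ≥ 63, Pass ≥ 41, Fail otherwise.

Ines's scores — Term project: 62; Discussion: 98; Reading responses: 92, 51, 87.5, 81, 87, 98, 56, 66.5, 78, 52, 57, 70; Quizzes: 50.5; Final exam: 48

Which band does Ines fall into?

Merit

Reading responses: drop 51, 52 → average of remaining 10 = 773/10 = 77.3
Weighted total:
  Term project 62 × 0.05 = 3.1
  Discussion 98 × 0.2 = 19.6
  Reading responses 77.3 × 0.2 = 15.46
  Quizzes 50.5 × 0.17 = 8.585
  Final exam 48 × 0.38 = 18.24
Sum = 64.985
64.985 is ≥ 63 and < 85 → Merit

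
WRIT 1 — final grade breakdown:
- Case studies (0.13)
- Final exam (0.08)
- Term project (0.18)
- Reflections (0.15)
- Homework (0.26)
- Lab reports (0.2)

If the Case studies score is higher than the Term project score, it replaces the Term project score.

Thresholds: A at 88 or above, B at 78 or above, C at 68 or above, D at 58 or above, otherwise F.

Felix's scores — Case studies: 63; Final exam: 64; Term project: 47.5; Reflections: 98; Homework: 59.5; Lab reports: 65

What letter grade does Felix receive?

Case studies (63) > Term project (47.5), so Term project counts as 63.
Weighted total:
  Case studies 63 × 0.13 = 8.19
  Final exam 64 × 0.08 = 5.12
  Term project 63 × 0.18 = 11.34
  Reflections 98 × 0.15 = 14.7
  Homework 59.5 × 0.26 = 15.47
  Lab reports 65 × 0.2 = 13
Sum = 67.82
67.82 is ≥ 58 and < 68 → D

D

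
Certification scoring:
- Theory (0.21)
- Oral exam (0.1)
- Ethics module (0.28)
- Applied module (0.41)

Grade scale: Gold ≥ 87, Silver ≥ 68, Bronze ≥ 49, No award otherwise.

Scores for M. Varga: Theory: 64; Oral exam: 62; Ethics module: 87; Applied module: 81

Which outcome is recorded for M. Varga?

Weighted total:
  Theory 64 × 0.21 = 13.44
  Oral exam 62 × 0.1 = 6.2
  Ethics module 87 × 0.28 = 24.36
  Applied module 81 × 0.41 = 33.21
Sum = 77.21
77.21 is ≥ 68 and < 87 → Silver

Silver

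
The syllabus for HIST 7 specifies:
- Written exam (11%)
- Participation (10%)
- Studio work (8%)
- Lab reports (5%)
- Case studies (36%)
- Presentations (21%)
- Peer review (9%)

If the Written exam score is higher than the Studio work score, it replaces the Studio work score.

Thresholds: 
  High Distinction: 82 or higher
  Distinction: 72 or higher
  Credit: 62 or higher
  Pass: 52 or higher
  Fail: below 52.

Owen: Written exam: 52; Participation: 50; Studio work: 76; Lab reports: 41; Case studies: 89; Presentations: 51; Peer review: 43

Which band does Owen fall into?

Written exam (52) ≤ Studio work (76), so Studio work stays at 76.
Weighted total:
  Written exam 52 × 0.11 = 5.72
  Participation 50 × 0.1 = 5
  Studio work 76 × 0.08 = 6.08
  Lab reports 41 × 0.05 = 2.05
  Case studies 89 × 0.36 = 32.04
  Presentations 51 × 0.21 = 10.71
  Peer review 43 × 0.09 = 3.87
Sum = 65.47
65.47 is ≥ 62 and < 72 → Credit

Credit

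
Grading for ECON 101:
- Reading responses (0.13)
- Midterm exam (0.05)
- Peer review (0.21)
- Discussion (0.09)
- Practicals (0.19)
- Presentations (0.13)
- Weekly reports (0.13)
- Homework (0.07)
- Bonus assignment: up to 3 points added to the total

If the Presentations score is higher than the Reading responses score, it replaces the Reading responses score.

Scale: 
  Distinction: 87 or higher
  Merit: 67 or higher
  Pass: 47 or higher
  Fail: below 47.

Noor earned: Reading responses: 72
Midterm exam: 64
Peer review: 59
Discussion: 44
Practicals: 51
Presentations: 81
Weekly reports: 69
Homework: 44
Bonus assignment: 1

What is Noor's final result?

Presentations (81) > Reading responses (72), so Reading responses counts as 81.
Weighted total:
  Reading responses 81 × 0.13 = 10.53
  Midterm exam 64 × 0.05 = 3.2
  Peer review 59 × 0.21 = 12.39
  Discussion 44 × 0.09 = 3.96
  Practicals 51 × 0.19 = 9.69
  Presentations 81 × 0.13 = 10.53
  Weekly reports 69 × 0.13 = 8.97
  Homework 44 × 0.07 = 3.08
Sum = 62.35
Bonus assignment: 62.35 + 1 = 63.35
63.35 is ≥ 47 and < 67 → Pass

Pass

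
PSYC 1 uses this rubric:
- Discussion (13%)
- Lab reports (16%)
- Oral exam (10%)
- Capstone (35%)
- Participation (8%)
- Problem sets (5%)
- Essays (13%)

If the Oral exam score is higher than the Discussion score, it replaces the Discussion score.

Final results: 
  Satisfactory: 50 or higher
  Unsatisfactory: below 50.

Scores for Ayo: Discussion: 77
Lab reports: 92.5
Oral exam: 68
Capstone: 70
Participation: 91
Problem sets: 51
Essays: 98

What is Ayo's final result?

Satisfactory

Oral exam (68) ≤ Discussion (77), so Discussion stays at 77.
Weighted total:
  Discussion 77 × 0.13 = 10.01
  Lab reports 92.5 × 0.16 = 14.8
  Oral exam 68 × 0.1 = 6.8
  Capstone 70 × 0.35 = 24.5
  Participation 91 × 0.08 = 7.28
  Problem sets 51 × 0.05 = 2.55
  Essays 98 × 0.13 = 12.74
Sum = 78.68
78.68 ≥ 50 → Satisfactory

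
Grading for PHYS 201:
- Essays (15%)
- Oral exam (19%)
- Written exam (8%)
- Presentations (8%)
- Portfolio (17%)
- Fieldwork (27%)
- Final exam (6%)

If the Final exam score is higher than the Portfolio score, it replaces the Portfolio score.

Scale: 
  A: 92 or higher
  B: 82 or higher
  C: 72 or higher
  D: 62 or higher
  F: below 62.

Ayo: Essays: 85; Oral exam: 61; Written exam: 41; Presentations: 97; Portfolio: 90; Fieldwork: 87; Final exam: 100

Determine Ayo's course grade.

Final exam (100) > Portfolio (90), so Portfolio counts as 100.
Weighted total:
  Essays 85 × 0.15 = 12.75
  Oral exam 61 × 0.19 = 11.59
  Written exam 41 × 0.08 = 3.28
  Presentations 97 × 0.08 = 7.76
  Portfolio 100 × 0.17 = 17
  Fieldwork 87 × 0.27 = 23.49
  Final exam 100 × 0.06 = 6
Sum = 81.87
81.87 is ≥ 72 and < 82 → C

C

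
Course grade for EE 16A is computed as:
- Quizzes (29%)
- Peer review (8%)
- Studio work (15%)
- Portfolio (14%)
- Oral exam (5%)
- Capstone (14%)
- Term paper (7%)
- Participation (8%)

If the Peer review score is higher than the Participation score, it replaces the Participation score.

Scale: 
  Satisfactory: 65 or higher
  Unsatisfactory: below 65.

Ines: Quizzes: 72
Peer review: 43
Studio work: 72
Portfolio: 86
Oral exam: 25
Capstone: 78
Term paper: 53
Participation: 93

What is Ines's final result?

Satisfactory

Peer review (43) ≤ Participation (93), so Participation stays at 93.
Weighted total:
  Quizzes 72 × 0.29 = 20.88
  Peer review 43 × 0.08 = 3.44
  Studio work 72 × 0.15 = 10.8
  Portfolio 86 × 0.14 = 12.04
  Oral exam 25 × 0.05 = 1.25
  Capstone 78 × 0.14 = 10.92
  Term paper 53 × 0.07 = 3.71
  Participation 93 × 0.08 = 7.44
Sum = 70.48
70.48 ≥ 65 → Satisfactory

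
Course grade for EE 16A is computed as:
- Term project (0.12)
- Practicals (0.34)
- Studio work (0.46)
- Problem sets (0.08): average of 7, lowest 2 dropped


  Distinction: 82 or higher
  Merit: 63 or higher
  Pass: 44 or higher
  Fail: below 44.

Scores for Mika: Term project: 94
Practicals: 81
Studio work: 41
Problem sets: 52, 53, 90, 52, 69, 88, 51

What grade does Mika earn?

Problem sets: drop 51, 52 → average of remaining 5 = 352/5 = 70.4
Weighted total:
  Term project 94 × 0.12 = 11.28
  Practicals 81 × 0.34 = 27.54
  Studio work 41 × 0.46 = 18.86
  Problem sets 70.4 × 0.08 = 5.632
Sum = 63.312
63.312 is ≥ 63 and < 82 → Merit

Merit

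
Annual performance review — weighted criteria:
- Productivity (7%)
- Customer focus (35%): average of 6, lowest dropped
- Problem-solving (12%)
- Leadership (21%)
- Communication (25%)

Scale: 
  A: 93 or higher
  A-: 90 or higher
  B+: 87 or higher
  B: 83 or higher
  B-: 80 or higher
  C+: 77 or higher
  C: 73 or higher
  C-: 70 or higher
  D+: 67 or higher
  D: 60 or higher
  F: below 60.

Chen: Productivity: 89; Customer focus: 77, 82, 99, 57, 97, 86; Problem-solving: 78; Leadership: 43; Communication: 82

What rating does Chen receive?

Customer focus: drop 57 → average of remaining 5 = 441/5 = 88.2
Weighted total:
  Productivity 89 × 0.07 = 6.23
  Customer focus 88.2 × 0.35 = 30.87
  Problem-solving 78 × 0.12 = 9.36
  Leadership 43 × 0.21 = 9.03
  Communication 82 × 0.25 = 20.5
Sum = 75.99
75.99 is ≥ 73 and < 77 → C

C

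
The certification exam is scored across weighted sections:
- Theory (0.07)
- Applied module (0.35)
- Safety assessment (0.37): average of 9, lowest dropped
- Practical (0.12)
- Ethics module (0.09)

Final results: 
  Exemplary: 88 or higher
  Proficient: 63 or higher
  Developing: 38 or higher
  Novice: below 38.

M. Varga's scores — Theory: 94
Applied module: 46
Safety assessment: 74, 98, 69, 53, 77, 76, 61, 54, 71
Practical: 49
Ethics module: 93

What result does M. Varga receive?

Safety assessment: drop 53 → average of remaining 8 = 580/8 = 72.5
Weighted total:
  Theory 94 × 0.07 = 6.58
  Applied module 46 × 0.35 = 16.1
  Safety assessment 72.5 × 0.37 = 26.825
  Practical 49 × 0.12 = 5.88
  Ethics module 93 × 0.09 = 8.37
Sum = 63.755
63.755 is ≥ 63 and < 88 → Proficient

Proficient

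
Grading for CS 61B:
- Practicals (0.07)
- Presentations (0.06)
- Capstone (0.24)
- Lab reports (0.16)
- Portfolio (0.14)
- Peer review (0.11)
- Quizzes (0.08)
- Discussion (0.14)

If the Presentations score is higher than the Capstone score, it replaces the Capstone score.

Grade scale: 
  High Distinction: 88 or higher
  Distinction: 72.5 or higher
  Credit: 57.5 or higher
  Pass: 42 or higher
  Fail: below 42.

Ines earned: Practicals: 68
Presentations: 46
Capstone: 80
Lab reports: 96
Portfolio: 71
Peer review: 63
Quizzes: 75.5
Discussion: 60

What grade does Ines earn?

Presentations (46) ≤ Capstone (80), so Capstone stays at 80.
Weighted total:
  Practicals 68 × 0.07 = 4.76
  Presentations 46 × 0.06 = 2.76
  Capstone 80 × 0.24 = 19.2
  Lab reports 96 × 0.16 = 15.36
  Portfolio 71 × 0.14 = 9.94
  Peer review 63 × 0.11 = 6.93
  Quizzes 75.5 × 0.08 = 6.04
  Discussion 60 × 0.14 = 8.4
Sum = 73.39
73.39 is ≥ 72.5 and < 88 → Distinction

Distinction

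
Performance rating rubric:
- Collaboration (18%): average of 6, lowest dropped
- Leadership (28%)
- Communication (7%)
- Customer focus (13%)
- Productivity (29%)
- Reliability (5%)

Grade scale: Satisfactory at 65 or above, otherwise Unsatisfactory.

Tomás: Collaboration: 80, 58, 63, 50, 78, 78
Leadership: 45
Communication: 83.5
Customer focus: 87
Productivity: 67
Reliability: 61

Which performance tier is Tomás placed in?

Satisfactory

Collaboration: drop 50 → average of remaining 5 = 357/5 = 71.4
Weighted total:
  Collaboration 71.4 × 0.18 = 12.852
  Leadership 45 × 0.28 = 12.6
  Communication 83.5 × 0.07 = 5.845
  Customer focus 87 × 0.13 = 11.31
  Productivity 67 × 0.29 = 19.43
  Reliability 61 × 0.05 = 3.05
Sum = 65.087
65.087 ≥ 65 → Satisfactory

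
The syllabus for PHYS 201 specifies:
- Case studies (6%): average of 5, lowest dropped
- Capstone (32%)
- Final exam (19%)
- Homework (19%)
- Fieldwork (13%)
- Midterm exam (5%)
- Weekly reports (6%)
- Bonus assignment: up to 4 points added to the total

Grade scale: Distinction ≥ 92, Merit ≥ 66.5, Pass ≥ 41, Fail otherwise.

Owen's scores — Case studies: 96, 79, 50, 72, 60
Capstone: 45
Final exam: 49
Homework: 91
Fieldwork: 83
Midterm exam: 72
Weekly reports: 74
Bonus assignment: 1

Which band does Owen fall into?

Pass

Case studies: drop 50 → average of remaining 4 = 307/4 = 76.75
Weighted total:
  Case studies 76.75 × 0.06 = 4.605
  Capstone 45 × 0.32 = 14.4
  Final exam 49 × 0.19 = 9.31
  Homework 91 × 0.19 = 17.29
  Fieldwork 83 × 0.13 = 10.79
  Midterm exam 72 × 0.05 = 3.6
  Weekly reports 74 × 0.06 = 4.44
Sum = 64.435
Bonus assignment: 64.435 + 1 = 65.435
65.435 is ≥ 41 and < 66.5 → Pass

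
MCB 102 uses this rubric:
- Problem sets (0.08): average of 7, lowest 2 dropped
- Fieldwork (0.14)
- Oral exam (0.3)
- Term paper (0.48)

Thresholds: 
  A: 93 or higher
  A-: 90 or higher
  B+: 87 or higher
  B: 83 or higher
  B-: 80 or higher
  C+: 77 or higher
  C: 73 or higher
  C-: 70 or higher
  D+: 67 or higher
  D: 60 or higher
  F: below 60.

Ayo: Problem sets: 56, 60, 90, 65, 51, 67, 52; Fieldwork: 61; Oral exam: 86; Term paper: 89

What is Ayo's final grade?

Problem sets: drop 51, 52 → average of remaining 5 = 338/5 = 67.6
Weighted total:
  Problem sets 67.6 × 0.08 = 5.408
  Fieldwork 61 × 0.14 = 8.54
  Oral exam 86 × 0.3 = 25.8
  Term paper 89 × 0.48 = 42.72
Sum = 82.468
82.468 is ≥ 80 and < 83 → B-

B-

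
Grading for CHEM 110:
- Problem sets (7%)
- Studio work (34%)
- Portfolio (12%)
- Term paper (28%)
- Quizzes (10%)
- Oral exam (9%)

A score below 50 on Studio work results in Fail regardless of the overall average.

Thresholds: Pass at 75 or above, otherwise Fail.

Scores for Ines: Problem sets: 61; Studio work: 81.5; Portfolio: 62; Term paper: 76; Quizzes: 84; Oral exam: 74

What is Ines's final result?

Studio work score 81.5 ≥ 50: minimum met.
Weighted total:
  Problem sets 61 × 0.07 = 4.27
  Studio work 81.5 × 0.34 = 27.71
  Portfolio 62 × 0.12 = 7.44
  Term paper 76 × 0.28 = 21.28
  Quizzes 84 × 0.1 = 8.4
  Oral exam 74 × 0.09 = 6.66
Sum = 75.76
75.76 ≥ 75 → Pass

Pass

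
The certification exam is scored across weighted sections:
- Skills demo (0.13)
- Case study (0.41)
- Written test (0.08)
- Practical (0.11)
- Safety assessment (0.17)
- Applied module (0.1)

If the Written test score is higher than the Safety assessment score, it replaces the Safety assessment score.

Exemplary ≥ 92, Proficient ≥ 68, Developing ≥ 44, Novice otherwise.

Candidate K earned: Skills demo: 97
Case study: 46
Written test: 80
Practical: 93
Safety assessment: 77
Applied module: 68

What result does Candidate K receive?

Proficient

Written test (80) > Safety assessment (77), so Safety assessment counts as 80.
Weighted total:
  Skills demo 97 × 0.13 = 12.61
  Case study 46 × 0.41 = 18.86
  Written test 80 × 0.08 = 6.4
  Practical 93 × 0.11 = 10.23
  Safety assessment 80 × 0.17 = 13.6
  Applied module 68 × 0.1 = 6.8
Sum = 68.5
68.5 is ≥ 68 and < 92 → Proficient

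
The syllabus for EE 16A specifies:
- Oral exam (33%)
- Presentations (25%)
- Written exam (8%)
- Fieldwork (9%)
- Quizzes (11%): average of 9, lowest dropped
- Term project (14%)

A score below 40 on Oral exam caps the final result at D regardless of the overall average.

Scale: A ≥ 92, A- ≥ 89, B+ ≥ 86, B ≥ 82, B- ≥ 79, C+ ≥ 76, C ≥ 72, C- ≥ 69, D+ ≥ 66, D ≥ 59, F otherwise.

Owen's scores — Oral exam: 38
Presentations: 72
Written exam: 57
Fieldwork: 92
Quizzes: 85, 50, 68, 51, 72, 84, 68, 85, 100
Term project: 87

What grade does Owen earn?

D

Quizzes: drop 50 → average of remaining 8 = 613/8 = 76.625
Oral exam score 38 < 40: minimum not met.
Weighted total:
  Oral exam 38 × 0.33 = 12.54
  Presentations 72 × 0.25 = 18
  Written exam 57 × 0.08 = 4.56
  Fieldwork 92 × 0.09 = 8.28
  Quizzes 76.625 × 0.11 = 8.42875
  Term project 87 × 0.14 = 12.18
Sum = 63.98875
63.98875 would be D; cap at D applies → D.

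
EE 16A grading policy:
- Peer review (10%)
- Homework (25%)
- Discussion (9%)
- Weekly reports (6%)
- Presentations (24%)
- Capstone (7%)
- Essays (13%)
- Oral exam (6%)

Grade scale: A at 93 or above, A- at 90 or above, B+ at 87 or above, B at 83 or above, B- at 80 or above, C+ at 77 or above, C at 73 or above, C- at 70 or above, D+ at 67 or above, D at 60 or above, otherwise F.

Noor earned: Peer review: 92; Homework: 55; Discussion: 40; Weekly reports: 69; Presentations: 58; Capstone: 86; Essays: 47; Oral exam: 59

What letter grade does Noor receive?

Weighted total:
  Peer review 92 × 0.1 = 9.2
  Homework 55 × 0.25 = 13.75
  Discussion 40 × 0.09 = 3.6
  Weekly reports 69 × 0.06 = 4.14
  Presentations 58 × 0.24 = 13.92
  Capstone 86 × 0.07 = 6.02
  Essays 47 × 0.13 = 6.11
  Oral exam 59 × 0.06 = 3.54
Sum = 60.28
60.28 is ≥ 60 and < 67 → D

D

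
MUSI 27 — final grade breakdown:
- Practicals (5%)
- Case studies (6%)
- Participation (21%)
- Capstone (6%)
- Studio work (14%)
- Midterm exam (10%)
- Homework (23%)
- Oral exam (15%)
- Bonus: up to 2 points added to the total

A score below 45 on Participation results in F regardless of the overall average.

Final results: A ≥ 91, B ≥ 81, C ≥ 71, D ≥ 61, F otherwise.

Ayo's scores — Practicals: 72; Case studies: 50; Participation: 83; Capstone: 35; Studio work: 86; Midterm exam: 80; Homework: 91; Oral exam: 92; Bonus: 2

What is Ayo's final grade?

B

Participation score 83 ≥ 45: minimum met.
Weighted total:
  Practicals 72 × 0.05 = 3.6
  Case studies 50 × 0.06 = 3
  Participation 83 × 0.21 = 17.43
  Capstone 35 × 0.06 = 2.1
  Studio work 86 × 0.14 = 12.04
  Midterm exam 80 × 0.1 = 8
  Homework 91 × 0.23 = 20.93
  Oral exam 92 × 0.15 = 13.8
Sum = 80.9
Bonus: 80.9 + 2 = 82.9
82.9 is ≥ 81 and < 91 → B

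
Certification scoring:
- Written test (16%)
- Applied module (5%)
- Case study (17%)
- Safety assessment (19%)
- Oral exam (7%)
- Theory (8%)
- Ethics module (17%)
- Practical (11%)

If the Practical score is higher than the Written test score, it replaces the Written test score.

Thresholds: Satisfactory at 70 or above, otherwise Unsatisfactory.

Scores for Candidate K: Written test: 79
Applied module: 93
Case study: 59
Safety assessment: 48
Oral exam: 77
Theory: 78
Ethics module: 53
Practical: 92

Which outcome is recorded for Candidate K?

Unsatisfactory

Practical (92) > Written test (79), so Written test counts as 92.
Weighted total:
  Written test 92 × 0.16 = 14.72
  Applied module 93 × 0.05 = 4.65
  Case study 59 × 0.17 = 10.03
  Safety assessment 48 × 0.19 = 9.12
  Oral exam 77 × 0.07 = 5.39
  Theory 78 × 0.08 = 6.24
  Ethics module 53 × 0.17 = 9.01
  Practical 92 × 0.11 = 10.12
Sum = 69.28
69.28 < 70 → Unsatisfactory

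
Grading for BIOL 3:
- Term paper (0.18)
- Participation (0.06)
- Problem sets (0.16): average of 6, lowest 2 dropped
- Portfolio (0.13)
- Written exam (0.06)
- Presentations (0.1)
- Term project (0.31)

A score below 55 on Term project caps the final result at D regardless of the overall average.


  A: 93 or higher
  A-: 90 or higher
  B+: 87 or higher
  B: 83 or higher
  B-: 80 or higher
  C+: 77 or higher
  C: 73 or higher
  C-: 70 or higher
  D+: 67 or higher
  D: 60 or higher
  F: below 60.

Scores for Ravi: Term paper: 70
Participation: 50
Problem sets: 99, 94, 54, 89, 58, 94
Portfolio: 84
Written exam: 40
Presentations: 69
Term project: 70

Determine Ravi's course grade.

C-

Problem sets: drop 54, 58 → average of remaining 4 = 376/4 = 94
Term project score 70 ≥ 55: minimum met.
Weighted total:
  Term paper 70 × 0.18 = 12.6
  Participation 50 × 0.06 = 3
  Problem sets 94 × 0.16 = 15.04
  Portfolio 84 × 0.13 = 10.92
  Written exam 40 × 0.06 = 2.4
  Presentations 69 × 0.1 = 6.9
  Term project 70 × 0.31 = 21.7
Sum = 72.56
72.56 is ≥ 70 and < 73 → C-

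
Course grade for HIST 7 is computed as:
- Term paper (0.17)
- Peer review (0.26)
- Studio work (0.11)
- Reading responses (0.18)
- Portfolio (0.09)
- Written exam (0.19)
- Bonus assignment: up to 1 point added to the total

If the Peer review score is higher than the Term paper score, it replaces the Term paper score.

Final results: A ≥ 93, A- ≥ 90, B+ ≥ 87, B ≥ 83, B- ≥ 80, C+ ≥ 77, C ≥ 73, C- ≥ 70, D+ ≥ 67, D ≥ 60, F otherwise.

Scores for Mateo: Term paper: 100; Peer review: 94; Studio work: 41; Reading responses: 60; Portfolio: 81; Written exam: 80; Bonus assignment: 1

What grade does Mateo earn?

Peer review (94) ≤ Term paper (100), so Term paper stays at 100.
Weighted total:
  Term paper 100 × 0.17 = 17
  Peer review 94 × 0.26 = 24.44
  Studio work 41 × 0.11 = 4.51
  Reading responses 60 × 0.18 = 10.8
  Portfolio 81 × 0.09 = 7.29
  Written exam 80 × 0.19 = 15.2
Sum = 79.24
Bonus assignment: 79.24 + 1 = 80.24
80.24 is ≥ 80 and < 83 → B-

B-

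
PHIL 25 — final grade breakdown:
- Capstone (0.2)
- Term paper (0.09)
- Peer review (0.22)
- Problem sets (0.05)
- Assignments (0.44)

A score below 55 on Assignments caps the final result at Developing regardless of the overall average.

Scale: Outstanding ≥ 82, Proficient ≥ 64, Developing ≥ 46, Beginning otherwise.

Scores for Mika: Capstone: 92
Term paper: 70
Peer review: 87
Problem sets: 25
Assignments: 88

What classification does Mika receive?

Outstanding

Assignments score 88 ≥ 55: minimum met.
Weighted total:
  Capstone 92 × 0.2 = 18.4
  Term paper 70 × 0.09 = 6.3
  Peer review 87 × 0.22 = 19.14
  Problem sets 25 × 0.05 = 1.25
  Assignments 88 × 0.44 = 38.72
Sum = 83.81
83.81 ≥ 82 → Outstanding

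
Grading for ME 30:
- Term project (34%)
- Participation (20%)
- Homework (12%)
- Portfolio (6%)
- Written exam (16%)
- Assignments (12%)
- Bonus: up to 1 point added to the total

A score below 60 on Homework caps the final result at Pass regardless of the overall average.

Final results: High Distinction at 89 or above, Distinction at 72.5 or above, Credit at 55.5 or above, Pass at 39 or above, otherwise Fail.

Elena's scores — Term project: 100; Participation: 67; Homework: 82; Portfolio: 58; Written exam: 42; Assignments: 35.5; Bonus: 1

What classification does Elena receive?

Distinction

Homework score 82 ≥ 60: minimum met.
Weighted total:
  Term project 100 × 0.34 = 34
  Participation 67 × 0.2 = 13.4
  Homework 82 × 0.12 = 9.84
  Portfolio 58 × 0.06 = 3.48
  Written exam 42 × 0.16 = 6.72
  Assignments 35.5 × 0.12 = 4.26
Sum = 71.7
Bonus: 71.7 + 1 = 72.7
72.7 is ≥ 72.5 and < 89 → Distinction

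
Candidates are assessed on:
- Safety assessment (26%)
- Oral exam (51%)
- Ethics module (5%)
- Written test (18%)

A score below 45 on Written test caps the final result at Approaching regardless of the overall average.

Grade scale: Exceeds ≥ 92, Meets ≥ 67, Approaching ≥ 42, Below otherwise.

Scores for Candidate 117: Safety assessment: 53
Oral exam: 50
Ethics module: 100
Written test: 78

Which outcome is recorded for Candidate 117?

Written test score 78 ≥ 45: minimum met.
Weighted total:
  Safety assessment 53 × 0.26 = 13.78
  Oral exam 50 × 0.51 = 25.5
  Ethics module 100 × 0.05 = 5
  Written test 78 × 0.18 = 14.04
Sum = 58.32
58.32 is ≥ 42 and < 67 → Approaching

Approaching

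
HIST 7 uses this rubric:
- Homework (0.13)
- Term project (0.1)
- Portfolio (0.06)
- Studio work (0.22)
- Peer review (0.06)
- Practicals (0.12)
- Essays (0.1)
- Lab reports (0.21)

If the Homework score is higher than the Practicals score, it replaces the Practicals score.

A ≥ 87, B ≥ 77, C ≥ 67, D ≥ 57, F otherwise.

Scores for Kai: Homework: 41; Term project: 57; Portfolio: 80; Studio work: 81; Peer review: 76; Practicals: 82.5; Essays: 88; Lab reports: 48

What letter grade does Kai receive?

D

Homework (41) ≤ Practicals (82.5), so Practicals stays at 82.5.
Weighted total:
  Homework 41 × 0.13 = 5.33
  Term project 57 × 0.1 = 5.7
  Portfolio 80 × 0.06 = 4.8
  Studio work 81 × 0.22 = 17.82
  Peer review 76 × 0.06 = 4.56
  Practicals 82.5 × 0.12 = 9.9
  Essays 88 × 0.1 = 8.8
  Lab reports 48 × 0.21 = 10.08
Sum = 66.99
66.99 is ≥ 57 and < 67 → D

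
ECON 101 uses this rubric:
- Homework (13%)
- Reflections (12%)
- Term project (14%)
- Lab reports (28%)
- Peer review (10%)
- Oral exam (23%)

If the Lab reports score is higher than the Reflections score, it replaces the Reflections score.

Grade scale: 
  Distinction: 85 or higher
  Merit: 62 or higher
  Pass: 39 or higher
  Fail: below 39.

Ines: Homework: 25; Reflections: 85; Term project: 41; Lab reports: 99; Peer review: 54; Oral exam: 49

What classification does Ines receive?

Merit

Lab reports (99) > Reflections (85), so Reflections counts as 99.
Weighted total:
  Homework 25 × 0.13 = 3.25
  Reflections 99 × 0.12 = 11.88
  Term project 41 × 0.14 = 5.74
  Lab reports 99 × 0.28 = 27.72
  Peer review 54 × 0.1 = 5.4
  Oral exam 49 × 0.23 = 11.27
Sum = 65.26
65.26 is ≥ 62 and < 85 → Merit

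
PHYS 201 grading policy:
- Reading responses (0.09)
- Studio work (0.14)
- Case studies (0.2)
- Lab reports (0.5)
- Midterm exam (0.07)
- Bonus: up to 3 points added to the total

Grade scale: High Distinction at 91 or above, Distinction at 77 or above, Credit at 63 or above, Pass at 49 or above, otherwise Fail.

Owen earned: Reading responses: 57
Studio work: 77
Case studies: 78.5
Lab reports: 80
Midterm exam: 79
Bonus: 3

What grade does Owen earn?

Weighted total:
  Reading responses 57 × 0.09 = 5.13
  Studio work 77 × 0.14 = 10.78
  Case studies 78.5 × 0.2 = 15.7
  Lab reports 80 × 0.5 = 40
  Midterm exam 79 × 0.07 = 5.53
Sum = 77.14
Bonus: 77.14 + 3 = 80.14
80.14 is ≥ 77 and < 91 → Distinction

Distinction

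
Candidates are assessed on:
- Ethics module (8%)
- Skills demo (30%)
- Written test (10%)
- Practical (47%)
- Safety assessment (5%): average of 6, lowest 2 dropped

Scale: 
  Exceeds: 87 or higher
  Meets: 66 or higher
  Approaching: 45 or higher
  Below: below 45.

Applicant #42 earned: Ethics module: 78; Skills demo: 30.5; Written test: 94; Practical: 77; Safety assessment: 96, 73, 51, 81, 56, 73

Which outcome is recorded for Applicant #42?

Approaching

Safety assessment: drop 51, 56 → average of remaining 4 = 323/4 = 80.75
Weighted total:
  Ethics module 78 × 0.08 = 6.24
  Skills demo 30.5 × 0.3 = 9.15
  Written test 94 × 0.1 = 9.4
  Practical 77 × 0.47 = 36.19
  Safety assessment 80.75 × 0.05 = 4.0375
Sum = 65.0175
65.0175 is ≥ 45 and < 66 → Approaching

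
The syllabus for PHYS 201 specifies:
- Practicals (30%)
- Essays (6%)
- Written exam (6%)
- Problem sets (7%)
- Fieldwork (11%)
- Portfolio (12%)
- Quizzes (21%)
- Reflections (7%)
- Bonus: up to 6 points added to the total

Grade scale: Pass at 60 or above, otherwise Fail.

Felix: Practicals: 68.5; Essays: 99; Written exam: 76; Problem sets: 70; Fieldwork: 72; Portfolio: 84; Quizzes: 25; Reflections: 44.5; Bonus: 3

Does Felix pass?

Weighted total:
  Practicals 68.5 × 0.3 = 20.55
  Essays 99 × 0.06 = 5.94
  Written exam 76 × 0.06 = 4.56
  Problem sets 70 × 0.07 = 4.9
  Fieldwork 72 × 0.11 = 7.92
  Portfolio 84 × 0.12 = 10.08
  Quizzes 25 × 0.21 = 5.25
  Reflections 44.5 × 0.07 = 3.115
Sum = 62.315
Bonus: 62.315 + 3 = 65.315
65.315 ≥ 60 → Pass

Pass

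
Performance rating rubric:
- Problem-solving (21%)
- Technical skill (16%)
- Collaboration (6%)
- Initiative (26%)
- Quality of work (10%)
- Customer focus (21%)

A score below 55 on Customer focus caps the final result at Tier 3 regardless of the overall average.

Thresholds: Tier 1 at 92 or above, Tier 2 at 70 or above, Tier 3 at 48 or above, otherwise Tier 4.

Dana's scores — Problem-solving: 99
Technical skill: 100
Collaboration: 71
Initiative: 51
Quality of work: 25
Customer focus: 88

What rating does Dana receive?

Tier 2

Customer focus score 88 ≥ 55: minimum met.
Weighted total:
  Problem-solving 99 × 0.21 = 20.79
  Technical skill 100 × 0.16 = 16
  Collaboration 71 × 0.06 = 4.26
  Initiative 51 × 0.26 = 13.26
  Quality of work 25 × 0.1 = 2.5
  Customer focus 88 × 0.21 = 18.48
Sum = 75.29
75.29 is ≥ 70 and < 92 → Tier 2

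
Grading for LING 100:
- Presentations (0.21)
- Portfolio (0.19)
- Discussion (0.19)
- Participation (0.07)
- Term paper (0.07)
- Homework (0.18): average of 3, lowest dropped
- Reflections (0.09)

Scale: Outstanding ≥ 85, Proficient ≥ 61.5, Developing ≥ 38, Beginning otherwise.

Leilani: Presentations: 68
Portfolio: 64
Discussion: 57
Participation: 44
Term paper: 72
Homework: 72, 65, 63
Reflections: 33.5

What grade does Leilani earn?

Developing

Homework: drop 63 → average of remaining 2 = 137/2 = 68.5
Weighted total:
  Presentations 68 × 0.21 = 14.28
  Portfolio 64 × 0.19 = 12.16
  Discussion 57 × 0.19 = 10.83
  Participation 44 × 0.07 = 3.08
  Term paper 72 × 0.07 = 5.04
  Homework 68.5 × 0.18 = 12.33
  Reflections 33.5 × 0.09 = 3.015
Sum = 60.735
60.735 is ≥ 38 and < 61.5 → Developing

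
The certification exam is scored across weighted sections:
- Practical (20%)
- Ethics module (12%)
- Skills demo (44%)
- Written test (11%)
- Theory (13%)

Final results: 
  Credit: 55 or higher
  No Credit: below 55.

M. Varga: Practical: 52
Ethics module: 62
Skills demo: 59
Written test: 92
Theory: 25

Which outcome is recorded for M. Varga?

Weighted total:
  Practical 52 × 0.2 = 10.4
  Ethics module 62 × 0.12 = 7.44
  Skills demo 59 × 0.44 = 25.96
  Written test 92 × 0.11 = 10.12
  Theory 25 × 0.13 = 3.25
Sum = 57.17
57.17 ≥ 55 → Credit

Credit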